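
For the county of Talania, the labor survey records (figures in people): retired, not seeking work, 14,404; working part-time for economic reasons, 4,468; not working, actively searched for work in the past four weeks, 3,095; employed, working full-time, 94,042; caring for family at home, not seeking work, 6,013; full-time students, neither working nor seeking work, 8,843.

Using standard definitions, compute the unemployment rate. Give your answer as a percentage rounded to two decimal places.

Employed = 4,468 + 94,042 = 98,510 (anyone who worked, including part-time for economic reasons, counts as employed).
Unemployed = 3,095.
Labor force = 98,510 + 3,095 = 101,605.
Unemployment rate = 3,095 / 101,605 = 3.05%.

Unemployment rate ≈ 3.05%.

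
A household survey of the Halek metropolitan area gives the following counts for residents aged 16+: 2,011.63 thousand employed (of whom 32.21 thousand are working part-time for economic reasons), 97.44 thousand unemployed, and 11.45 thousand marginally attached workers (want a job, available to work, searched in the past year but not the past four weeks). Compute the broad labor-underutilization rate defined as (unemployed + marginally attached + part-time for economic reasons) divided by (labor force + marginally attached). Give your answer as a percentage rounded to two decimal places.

Labor force = 2,011.63 + 97.44 = 2,109.07 thousand.
Numerator = 97.44 + 11.45 + 32.21 = 141.10 thousand.
Denominator = 2,109.07 + 11.45 = 2,120.52 thousand.
Broad rate = 141.10 / 2,120.52 = 6.65%.

Broad underutilization rate ≈ 6.65%.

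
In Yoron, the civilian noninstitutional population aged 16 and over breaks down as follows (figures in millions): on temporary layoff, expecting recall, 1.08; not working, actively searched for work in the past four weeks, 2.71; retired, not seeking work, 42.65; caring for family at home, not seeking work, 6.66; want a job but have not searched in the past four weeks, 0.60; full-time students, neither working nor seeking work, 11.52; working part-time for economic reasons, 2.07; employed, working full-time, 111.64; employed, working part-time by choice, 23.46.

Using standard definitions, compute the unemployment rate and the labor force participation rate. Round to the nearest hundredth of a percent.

Unemployment rate ≈ 2.69%; labor force participation rate ≈ 69.65%.

Employed = 2.07 + 111.64 + 23.46 = 137.17 million (anyone who worked, including part-time for economic reasons, counts as employed).
Unemployed = 1.08 + 2.71 = 3.79 million (jobless and actively searching, or on temporary layoff).
Labor force = 137.17 + 3.79 = 140.96 million.
Not in labor force = 42.65 + 6.66 + 0.60 + 11.52 = 61.43 million (those not working and not actively searching are outside the labor force — including those who want a job but have given up searching).
Civilian working-age population = 140.96 + 61.43 = 202.39 million.
Unemployment rate = 3.79 / 140.96 = 2.69%.
Labor force participation rate = 140.96 / 202.39 = 69.65%.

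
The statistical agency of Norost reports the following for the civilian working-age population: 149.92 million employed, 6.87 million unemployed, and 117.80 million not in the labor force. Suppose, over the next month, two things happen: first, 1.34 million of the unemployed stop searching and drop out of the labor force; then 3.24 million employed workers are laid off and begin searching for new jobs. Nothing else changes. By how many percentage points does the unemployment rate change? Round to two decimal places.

Initially, labor force = 149.92 + 6.87 = 156.79 million, so u = 6.87/156.79 = 4.38%.
After the first change, unemployed and labor force both fall by 1.34 → E = 149.92, U = 5.53, labor force = 155.45 million.
After the second change, employed falls and unemployed rises by 3.24; labor force unchanged → E = 146.68, U = 8.77, labor force = 155.45 million.
New unemployment rate = 8.77 / 155.45 = 5.64%.
Change = 5.64% − 4.38% = +1.26 percentage points.

The unemployment rate changes by +1.26 percentage points.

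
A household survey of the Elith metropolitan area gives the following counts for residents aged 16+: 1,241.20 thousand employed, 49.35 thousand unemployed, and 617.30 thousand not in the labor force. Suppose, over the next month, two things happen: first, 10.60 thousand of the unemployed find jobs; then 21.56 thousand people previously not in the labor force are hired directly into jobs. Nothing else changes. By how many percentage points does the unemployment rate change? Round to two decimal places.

The unemployment rate changes by −0.87 percentage points.

Initially, labor force = 1,241.20 + 49.35 = 1,290.55 thousand, so u = 49.35/1,290.55 = 3.82%.
After the first change, unemployed falls and employed rises by 10.60; labor force unchanged → E = 1,251.80, U = 38.75, labor force = 1,290.55 thousand.
After the second change, employed and labor force both rise by 21.56; unemployed unchanged → E = 1,273.36, U = 38.75, labor force = 1,312.11 thousand.
New unemployment rate = 38.75 / 1,312.11 = 2.95%.
Change = 2.95% − 3.82% = −0.87 percentage points.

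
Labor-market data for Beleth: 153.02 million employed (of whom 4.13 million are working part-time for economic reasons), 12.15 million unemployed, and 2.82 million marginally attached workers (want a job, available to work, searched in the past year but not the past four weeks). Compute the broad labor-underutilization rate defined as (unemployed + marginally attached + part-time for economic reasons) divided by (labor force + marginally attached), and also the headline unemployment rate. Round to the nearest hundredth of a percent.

Labor force = 153.02 + 12.15 = 165.17 million.
Numerator = 12.15 + 2.82 + 4.13 = 19.10 million.
Denominator = 165.17 + 2.82 = 167.99 million.
Broad rate = 19.10 / 167.99 = 11.37%.
Headline unemployment rate = 12.15 / 165.17 = 7.36%.

Broad underutilization rate ≈ 11.37%; headline unemployment rate ≈ 7.36%.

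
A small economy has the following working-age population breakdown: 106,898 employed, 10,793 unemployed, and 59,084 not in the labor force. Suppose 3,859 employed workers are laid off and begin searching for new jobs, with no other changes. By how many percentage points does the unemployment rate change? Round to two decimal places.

Initially, labor force = 106,898 + 10,793 = 117,691, so u = 10,793/117,691 = 9.17%.
After the change, employed falls and unemployed rises by 3,859; labor force unchanged → E = 103,039, U = 14,652, labor force = 117,691.
New unemployment rate = 14,652 / 117,691 = 12.45%.
Change = 12.45% − 9.17% = +3.28 percentage points.

The unemployment rate changes by +3.28 percentage points.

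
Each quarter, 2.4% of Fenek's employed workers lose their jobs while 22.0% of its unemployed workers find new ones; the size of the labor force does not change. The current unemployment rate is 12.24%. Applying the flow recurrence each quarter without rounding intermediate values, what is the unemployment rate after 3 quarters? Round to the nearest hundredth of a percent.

Unemployment rate after three quarters ≈ 10.87%.

With a fixed labor force, u_{t+1} = u_t + s·(1−u_t) − f·u_t = u_t·(1−s−f) + s.
Here 1−s−f = 0.756 and s = 0.024.
u_1 = 0.122400 × 0.756 + 0.024 = 0.116534.
u_2 = 0.116534 × 0.756 + 0.024 = 0.112100.
u_3 = 0.112100 × 0.756 + 0.024 = 0.108748.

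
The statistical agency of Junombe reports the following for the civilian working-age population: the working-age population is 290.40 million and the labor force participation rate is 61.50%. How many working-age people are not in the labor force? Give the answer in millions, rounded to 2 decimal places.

About 111.80 million are not in the labor force.

Share not in the labor force = 1 − 0.6150 = 0.3850.
Not in labor force = 0.3850 × 290.40 ≈ 111.80 million.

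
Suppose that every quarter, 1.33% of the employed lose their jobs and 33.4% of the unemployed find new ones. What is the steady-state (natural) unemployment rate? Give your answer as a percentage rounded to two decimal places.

At steady state the flows balance: s·E = f·U, so U/(E+U) = s/(s+f).
u* = 1.33 / (1.33 + 33.4) = 1.33 / 34.73 = 3.83%.

Steady-state unemployment rate ≈ 3.83%.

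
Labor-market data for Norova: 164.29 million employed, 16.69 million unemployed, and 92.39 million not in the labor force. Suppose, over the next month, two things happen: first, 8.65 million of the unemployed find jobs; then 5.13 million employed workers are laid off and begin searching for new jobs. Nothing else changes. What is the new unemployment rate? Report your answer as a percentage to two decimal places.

Initially, labor force = 164.29 + 16.69 = 180.98 million, so u = 16.69/180.98 = 9.22%.
After the first change, unemployed falls and employed rises by 8.65; labor force unchanged → E = 172.94, U = 8.04, labor force = 180.98 million.
After the second change, employed falls and unemployed rises by 5.13; labor force unchanged → E = 167.81, U = 13.17, labor force = 180.98 million.
New unemployment rate = 13.17 / 180.98 = 7.28%.

New unemployment rate ≈ 7.28%.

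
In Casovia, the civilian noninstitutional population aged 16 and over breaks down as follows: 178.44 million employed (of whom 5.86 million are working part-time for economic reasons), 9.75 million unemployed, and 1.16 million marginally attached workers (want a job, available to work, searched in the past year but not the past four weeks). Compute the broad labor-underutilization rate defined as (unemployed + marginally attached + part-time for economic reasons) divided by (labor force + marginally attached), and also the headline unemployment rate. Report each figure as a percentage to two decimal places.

Labor force = 178.44 + 9.75 = 188.19 million.
Numerator = 9.75 + 1.16 + 5.86 = 16.77 million.
Denominator = 188.19 + 1.16 = 189.35 million.
Broad rate = 16.77 / 189.35 = 8.86%.
Headline unemployment rate = 9.75 / 188.19 = 5.18%.

Broad underutilization rate ≈ 8.86%; headline unemployment rate ≈ 5.18%.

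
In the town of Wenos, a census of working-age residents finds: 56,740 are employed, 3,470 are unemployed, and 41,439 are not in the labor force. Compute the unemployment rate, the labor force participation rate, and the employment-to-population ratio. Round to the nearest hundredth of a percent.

Labor force = employed + unemployed = 56,740 + 3,470 = 60,210.
Working-age population = 60,210 + 41,439 = 101,649.
Unemployment rate = 3,470 / 60,210 = 5.76%.
Labor force participation rate = 60,210 / 101,649 = 59.23%.
Employment-population ratio = 56,740 / 101,649 = 55.82%.

Unemployment rate ≈ 5.76%; labor force participation rate ≈ 59.23%; employment-population ratio ≈ 55.82%.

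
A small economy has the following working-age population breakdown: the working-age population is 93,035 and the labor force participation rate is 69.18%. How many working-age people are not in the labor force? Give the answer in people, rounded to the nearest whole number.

About 28,673 are not in the labor force.

Share not in the labor force = 1 − 0.6918 = 0.3082.
Not in labor force = 0.3082 × 93,035 ≈ 28,673.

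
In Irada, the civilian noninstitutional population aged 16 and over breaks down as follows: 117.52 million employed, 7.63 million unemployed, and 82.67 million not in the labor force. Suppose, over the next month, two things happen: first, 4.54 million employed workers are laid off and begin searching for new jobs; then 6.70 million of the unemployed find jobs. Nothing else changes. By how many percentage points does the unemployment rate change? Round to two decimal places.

Initially, labor force = 117.52 + 7.63 = 125.15 million, so u = 7.63/125.15 = 6.10%.
After the first change, employed falls and unemployed rises by 4.54; labor force unchanged → E = 112.98, U = 12.17, labor force = 125.15 million.
After the second change, unemployed falls and employed rises by 6.70; labor force unchanged → E = 119.68, U = 5.47, labor force = 125.15 million.
New unemployment rate = 5.47 / 125.15 = 4.37%.
Change = 4.37% − 6.10% = −1.73 percentage points.

The unemployment rate changes by −1.73 percentage points.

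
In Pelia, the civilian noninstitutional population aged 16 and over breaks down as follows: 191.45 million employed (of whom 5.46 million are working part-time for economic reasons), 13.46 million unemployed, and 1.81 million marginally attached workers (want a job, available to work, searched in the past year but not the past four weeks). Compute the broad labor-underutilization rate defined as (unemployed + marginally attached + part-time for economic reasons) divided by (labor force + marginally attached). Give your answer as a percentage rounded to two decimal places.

Labor force = 191.45 + 13.46 = 204.91 million.
Numerator = 13.46 + 1.81 + 5.46 = 20.73 million.
Denominator = 204.91 + 1.81 = 206.72 million.
Broad rate = 20.73 / 206.72 = 10.03%.

Broad underutilization rate ≈ 10.03%.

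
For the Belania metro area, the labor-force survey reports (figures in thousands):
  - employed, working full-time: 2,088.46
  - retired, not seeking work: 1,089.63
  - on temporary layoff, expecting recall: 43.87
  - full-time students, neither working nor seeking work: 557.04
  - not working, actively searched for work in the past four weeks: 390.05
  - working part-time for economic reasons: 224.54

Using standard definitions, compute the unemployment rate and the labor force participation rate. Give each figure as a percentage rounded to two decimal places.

Unemployment rate ≈ 15.80%; labor force participation rate ≈ 62.52%.

Employed = 2,088.46 + 224.54 = 2,313.00 thousand (anyone who worked, including part-time for economic reasons, counts as employed).
Unemployed = 43.87 + 390.05 = 433.92 thousand (jobless and actively searching, or on temporary layoff).
Labor force = 2,313.00 + 433.92 = 2,746.92 thousand.
Not in labor force = 1,089.63 + 557.04 = 1,646.67 thousand (those not working and not actively searching are outside the labor force).
Civilian working-age population = 2,746.92 + 1,646.67 = 4,393.59 thousand.
Unemployment rate = 433.92 / 2,746.92 = 15.80%.
Labor force participation rate = 2,746.92 / 4,393.59 = 62.52%.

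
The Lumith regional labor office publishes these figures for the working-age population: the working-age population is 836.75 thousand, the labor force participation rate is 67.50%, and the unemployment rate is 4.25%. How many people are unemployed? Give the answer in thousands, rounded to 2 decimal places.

Labor force = 0.6750 × 836.75 = 564.81 thousand.
Unemployed = 0.0425 × 564.81 ≈ 24.00 thousand.

About 24.00 thousand are unemployed.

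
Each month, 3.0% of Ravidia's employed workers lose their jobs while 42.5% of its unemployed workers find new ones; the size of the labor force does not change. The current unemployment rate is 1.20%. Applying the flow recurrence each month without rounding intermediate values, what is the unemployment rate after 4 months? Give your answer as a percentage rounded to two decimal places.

Unemployment rate after four months ≈ 6.12%.

With a fixed labor force, u_{t+1} = u_t + s·(1−u_t) − f·u_t = u_t·(1−s−f) + s.
Here 1−s−f = 0.545 and s = 0.030.
u_1 = 0.012000 × 0.545 + 0.030 = 0.036540.
u_2 = 0.036540 × 0.545 + 0.030 = 0.049914.
u_3 = 0.049914 × 0.545 + 0.030 = 0.057203.
u_4 = 0.057203 × 0.545 + 0.030 = 0.061176.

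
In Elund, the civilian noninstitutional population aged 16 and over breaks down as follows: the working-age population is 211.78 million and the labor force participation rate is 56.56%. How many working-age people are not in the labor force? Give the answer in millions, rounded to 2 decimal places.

Share not in the labor force = 1 − 0.5656 = 0.4344.
Not in labor force = 0.4344 × 211.78 ≈ 92.00 million.

About 92.00 million are not in the labor force.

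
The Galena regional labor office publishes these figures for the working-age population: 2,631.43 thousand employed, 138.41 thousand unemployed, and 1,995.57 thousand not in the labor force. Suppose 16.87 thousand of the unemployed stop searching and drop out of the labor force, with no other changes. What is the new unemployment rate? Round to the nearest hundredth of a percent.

Initially, labor force = 2,631.43 + 138.41 = 2,769.84 thousand, so u = 138.41/2,769.84 = 5.00%.
After the change, unemployed and labor force both fall by 16.87 → E = 2,631.43, U = 121.54, labor force = 2,752.97 thousand.
New unemployment rate = 121.54 / 2,752.97 = 4.41%.

New unemployment rate ≈ 4.41%.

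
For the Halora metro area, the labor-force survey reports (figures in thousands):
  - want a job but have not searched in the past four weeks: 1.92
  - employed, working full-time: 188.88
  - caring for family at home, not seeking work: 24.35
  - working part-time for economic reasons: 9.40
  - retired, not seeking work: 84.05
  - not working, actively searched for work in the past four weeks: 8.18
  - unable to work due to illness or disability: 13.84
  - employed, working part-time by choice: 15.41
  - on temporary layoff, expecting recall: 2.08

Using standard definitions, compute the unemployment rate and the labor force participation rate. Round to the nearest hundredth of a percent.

Employed = 188.88 + 9.40 + 15.41 = 213.69 thousand (anyone who worked, including part-time for economic reasons, counts as employed).
Unemployed = 8.18 + 2.08 = 10.26 thousand (jobless and actively searching, or on temporary layoff).
Labor force = 213.69 + 10.26 = 223.95 thousand.
Not in labor force = 1.92 + 24.35 + 84.05 + 13.84 = 124.16 thousand (those not working and not actively searching are outside the labor force — including those who want a job but have given up searching).
Civilian working-age population = 223.95 + 124.16 = 348.11 thousand.
Unemployment rate = 10.26 / 223.95 = 4.58%.
Labor force participation rate = 223.95 / 348.11 = 64.33%.

Unemployment rate ≈ 4.58%; labor force participation rate ≈ 64.33%.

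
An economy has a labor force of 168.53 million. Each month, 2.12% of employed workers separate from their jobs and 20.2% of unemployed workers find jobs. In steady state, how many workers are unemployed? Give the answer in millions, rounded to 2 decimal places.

Steady-state unemployment rate u* = s/(s+f) = 2.12/(2.12+20.2) = 0.094982.
Unemployed = u* × labor force = 0.094982 × 168.53 ≈ 16.01 million.

About 16.01 million are unemployed in steady state.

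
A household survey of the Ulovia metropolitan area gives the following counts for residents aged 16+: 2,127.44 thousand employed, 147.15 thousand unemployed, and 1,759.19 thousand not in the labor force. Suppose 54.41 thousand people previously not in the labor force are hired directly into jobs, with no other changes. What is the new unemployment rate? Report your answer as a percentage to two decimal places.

Initially, labor force = 2,127.44 + 147.15 = 2,274.59 thousand, so u = 147.15/2,274.59 = 6.47%.
After the change, employed and labor force both rise by 54.41; unemployed unchanged → E = 2,181.85, U = 147.15, labor force = 2,329.00 thousand.
New unemployment rate = 147.15 / 2,329.00 = 6.32%.

New unemployment rate ≈ 6.32%.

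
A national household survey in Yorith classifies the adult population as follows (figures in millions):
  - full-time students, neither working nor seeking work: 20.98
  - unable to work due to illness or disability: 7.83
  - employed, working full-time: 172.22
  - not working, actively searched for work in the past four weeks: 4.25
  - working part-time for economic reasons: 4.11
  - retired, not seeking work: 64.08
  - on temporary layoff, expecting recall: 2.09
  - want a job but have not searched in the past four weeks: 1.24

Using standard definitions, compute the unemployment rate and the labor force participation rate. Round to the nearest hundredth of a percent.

Unemployment rate ≈ 3.47%; labor force participation rate ≈ 65.99%.

Employed = 172.22 + 4.11 = 176.33 million (anyone who worked, including part-time for economic reasons, counts as employed).
Unemployed = 4.25 + 2.09 = 6.34 million (jobless and actively searching, or on temporary layoff).
Labor force = 176.33 + 6.34 = 182.67 million.
Not in labor force = 20.98 + 7.83 + 64.08 + 1.24 = 94.13 million (those not working and not actively searching are outside the labor force — including those who want a job but have given up searching).
Civilian working-age population = 182.67 + 94.13 = 276.80 million.
Unemployment rate = 6.34 / 182.67 = 3.47%.
Labor force participation rate = 182.67 / 276.80 = 65.99%.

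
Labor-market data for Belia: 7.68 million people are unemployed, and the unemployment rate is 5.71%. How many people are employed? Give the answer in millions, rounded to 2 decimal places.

Labor force = U / u = 7.68 / 0.0571 ≈ 134.50 million.
Employed = labor force − unemployed = 134.50 − 7.68 = 126.82 million.

About 126.82 million are employed.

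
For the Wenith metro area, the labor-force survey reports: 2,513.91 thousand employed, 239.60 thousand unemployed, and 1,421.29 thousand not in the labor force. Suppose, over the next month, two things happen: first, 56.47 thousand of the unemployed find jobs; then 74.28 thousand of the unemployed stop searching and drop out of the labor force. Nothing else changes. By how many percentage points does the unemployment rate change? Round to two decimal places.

Initially, labor force = 2,513.91 + 239.60 = 2,753.51 thousand, so u = 239.60/2,753.51 = 8.70%.
After the first change, unemployed falls and employed rises by 56.47; labor force unchanged → E = 2,570.38, U = 183.13, labor force = 2,753.51 thousand.
After the second change, unemployed and labor force both fall by 74.28 → E = 2,570.38, U = 108.85, labor force = 2,679.23 thousand.
New unemployment rate = 108.85 / 2,679.23 = 4.06%.
Change = 4.06% − 8.70% = −4.64 percentage points.

The unemployment rate changes by −4.64 percentage points.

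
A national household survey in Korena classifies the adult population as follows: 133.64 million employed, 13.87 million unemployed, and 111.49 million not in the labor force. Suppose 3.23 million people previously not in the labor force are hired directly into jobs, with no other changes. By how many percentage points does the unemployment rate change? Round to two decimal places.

Initially, labor force = 133.64 + 13.87 = 147.51 million, so u = 13.87/147.51 = 9.40%.
After the change, employed and labor force both rise by 3.23; unemployed unchanged → E = 136.87, U = 13.87, labor force = 150.74 million.
New unemployment rate = 13.87 / 150.74 = 9.20%.
Change = 9.20% − 9.40% = −0.20 percentage points.

The unemployment rate changes by −0.20 percentage points.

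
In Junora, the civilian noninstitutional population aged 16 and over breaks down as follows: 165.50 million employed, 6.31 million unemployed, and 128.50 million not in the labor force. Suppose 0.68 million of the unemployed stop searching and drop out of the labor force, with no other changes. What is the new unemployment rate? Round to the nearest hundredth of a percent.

Initially, labor force = 165.50 + 6.31 = 171.81 million, so u = 6.31/171.81 = 3.67%.
After the change, unemployed and labor force both fall by 0.68 → E = 165.50, U = 5.63, labor force = 171.13 million.
New unemployment rate = 5.63 / 171.13 = 3.29%.

New unemployment rate ≈ 3.29%.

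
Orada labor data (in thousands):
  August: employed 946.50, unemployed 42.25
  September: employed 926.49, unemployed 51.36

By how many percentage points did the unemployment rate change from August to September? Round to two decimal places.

The unemployment rate changed by +0.98 percentage points.

August: labor force = 946.50 + 42.25 = 988.75; u = 42.25/988.75 = 4.27%.
September: labor force = 926.49 + 51.36 = 977.85; u = 51.36/977.85 = 5.25%.
Change = 5.25% − 4.27% = +0.98 pp.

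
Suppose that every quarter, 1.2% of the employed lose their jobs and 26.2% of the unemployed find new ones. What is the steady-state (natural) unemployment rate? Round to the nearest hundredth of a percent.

Steady-state unemployment rate ≈ 4.38%.

At steady state the flows balance: s·E = f·U, so U/(E+U) = s/(s+f).
u* = 1.2 / (1.2 + 26.2) = 1.2 / 27.40 = 4.38%.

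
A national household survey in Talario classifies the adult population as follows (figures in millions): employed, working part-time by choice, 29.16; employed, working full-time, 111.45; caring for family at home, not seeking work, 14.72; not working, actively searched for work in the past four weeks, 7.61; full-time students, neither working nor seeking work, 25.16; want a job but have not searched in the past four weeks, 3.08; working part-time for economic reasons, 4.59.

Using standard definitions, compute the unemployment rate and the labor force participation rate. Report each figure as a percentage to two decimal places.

Employed = 29.16 + 111.45 + 4.59 = 145.20 million (anyone who worked, including part-time for economic reasons, counts as employed).
Unemployed = 7.61 million.
Labor force = 145.20 + 7.61 = 152.81 million.
Not in labor force = 14.72 + 25.16 + 3.08 = 42.96 million (those not working and not actively searching are outside the labor force — including those who want a job but have given up searching).
Civilian working-age population = 152.81 + 42.96 = 195.77 million.
Unemployment rate = 7.61 / 152.81 = 4.98%.
Labor force participation rate = 152.81 / 195.77 = 78.06%.

Unemployment rate ≈ 4.98%; labor force participation rate ≈ 78.06%.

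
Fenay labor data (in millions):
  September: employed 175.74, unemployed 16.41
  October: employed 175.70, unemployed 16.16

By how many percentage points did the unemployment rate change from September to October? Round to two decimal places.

September: labor force = 175.74 + 16.41 = 192.15; u = 16.41/192.15 = 8.54%.
October: labor force = 175.70 + 16.16 = 191.86; u = 16.16/191.86 = 8.42%.
Change = 8.42% − 8.54% = −0.12 pp.

The unemployment rate changed by −0.12 percentage points.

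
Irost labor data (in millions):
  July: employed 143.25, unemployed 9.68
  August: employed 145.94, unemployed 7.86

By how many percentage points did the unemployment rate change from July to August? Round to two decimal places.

July: labor force = 143.25 + 9.68 = 152.93; u = 9.68/152.93 = 6.33%.
August: labor force = 145.94 + 7.86 = 153.80; u = 7.86/153.80 = 5.11%.
Change = 5.11% − 6.33% = −1.22 pp.

The unemployment rate changed by −1.22 percentage points.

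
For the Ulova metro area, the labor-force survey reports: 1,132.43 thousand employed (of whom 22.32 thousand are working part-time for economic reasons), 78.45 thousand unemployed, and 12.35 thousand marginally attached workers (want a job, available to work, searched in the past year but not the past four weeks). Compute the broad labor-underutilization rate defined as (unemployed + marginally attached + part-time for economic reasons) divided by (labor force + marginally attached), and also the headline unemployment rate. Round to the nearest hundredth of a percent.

Labor force = 1,132.43 + 78.45 = 1,210.88 thousand.
Numerator = 78.45 + 12.35 + 22.32 = 113.12 thousand.
Denominator = 1,210.88 + 12.35 = 1,223.23 thousand.
Broad rate = 113.12 / 1,223.23 = 9.25%.
Headline unemployment rate = 78.45 / 1,210.88 = 6.48%.

Broad underutilization rate ≈ 9.25%; headline unemployment rate ≈ 6.48%.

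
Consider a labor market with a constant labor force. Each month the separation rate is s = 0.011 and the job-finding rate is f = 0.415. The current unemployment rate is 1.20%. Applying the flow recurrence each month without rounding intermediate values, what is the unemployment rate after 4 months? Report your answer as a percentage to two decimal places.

With a fixed labor force, u_{t+1} = u_t + s·(1−u_t) − f·u_t = u_t·(1−s−f) + s.
Here 1−s−f = 0.574 and s = 0.011.
u_1 = 0.012000 × 0.574 + 0.011 = 0.017888.
u_2 = 0.017888 × 0.574 + 0.011 = 0.021268.
u_3 = 0.021268 × 0.574 + 0.011 = 0.023208.
u_4 = 0.023208 × 0.574 + 0.011 = 0.024321.

Unemployment rate after four months ≈ 2.43%.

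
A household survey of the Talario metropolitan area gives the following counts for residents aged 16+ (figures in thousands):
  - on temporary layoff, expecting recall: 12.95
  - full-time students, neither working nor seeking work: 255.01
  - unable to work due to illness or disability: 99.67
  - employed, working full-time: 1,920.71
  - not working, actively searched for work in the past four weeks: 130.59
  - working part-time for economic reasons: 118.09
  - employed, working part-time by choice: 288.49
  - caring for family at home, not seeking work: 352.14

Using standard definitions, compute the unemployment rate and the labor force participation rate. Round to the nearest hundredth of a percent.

Employed = 1,920.71 + 118.09 + 288.49 = 2,327.29 thousand (anyone who worked, including part-time for economic reasons, counts as employed).
Unemployed = 12.95 + 130.59 = 143.54 thousand (jobless and actively searching, or on temporary layoff).
Labor force = 2,327.29 + 143.54 = 2,470.83 thousand.
Not in labor force = 255.01 + 99.67 + 352.14 = 706.82 thousand (those not working and not actively searching are outside the labor force).
Civilian working-age population = 2,470.83 + 706.82 = 3,177.65 thousand.
Unemployment rate = 143.54 / 2,470.83 = 5.81%.
Labor force participation rate = 2,470.83 / 3,177.65 = 77.76%.

Unemployment rate ≈ 5.81%; labor force participation rate ≈ 77.76%.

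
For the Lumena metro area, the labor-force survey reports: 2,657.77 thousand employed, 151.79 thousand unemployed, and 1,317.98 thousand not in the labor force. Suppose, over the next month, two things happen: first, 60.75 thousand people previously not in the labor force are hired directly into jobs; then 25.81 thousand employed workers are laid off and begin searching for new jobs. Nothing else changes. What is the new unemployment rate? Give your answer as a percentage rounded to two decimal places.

New unemployment rate ≈ 6.19%.

Initially, labor force = 2,657.77 + 151.79 = 2,809.56 thousand, so u = 151.79/2,809.56 = 5.40%.
After the first change, employed and labor force both rise by 60.75; unemployed unchanged → E = 2,718.52, U = 151.79, labor force = 2,870.31 thousand.
After the second change, employed falls and unemployed rises by 25.81; labor force unchanged → E = 2,692.71, U = 177.60, labor force = 2,870.31 thousand.
New unemployment rate = 177.60 / 2,870.31 = 6.19%.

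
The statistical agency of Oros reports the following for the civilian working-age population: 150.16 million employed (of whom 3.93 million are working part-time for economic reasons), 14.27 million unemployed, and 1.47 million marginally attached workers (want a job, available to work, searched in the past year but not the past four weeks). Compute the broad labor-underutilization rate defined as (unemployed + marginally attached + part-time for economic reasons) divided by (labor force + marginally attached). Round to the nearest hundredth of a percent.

Broad underutilization rate ≈ 11.86%.

Labor force = 150.16 + 14.27 = 164.43 million.
Numerator = 14.27 + 1.47 + 3.93 = 19.67 million.
Denominator = 164.43 + 1.47 = 165.90 million.
Broad rate = 19.67 / 165.90 = 11.86%.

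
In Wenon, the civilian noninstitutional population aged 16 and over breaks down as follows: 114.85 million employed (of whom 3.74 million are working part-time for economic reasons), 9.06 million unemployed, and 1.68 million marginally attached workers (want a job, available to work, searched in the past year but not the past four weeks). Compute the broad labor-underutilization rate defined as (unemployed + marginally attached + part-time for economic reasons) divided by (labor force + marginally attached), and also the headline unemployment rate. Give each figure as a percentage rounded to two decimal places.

Broad underutilization rate ≈ 11.53%; headline unemployment rate ≈ 7.31%.

Labor force = 114.85 + 9.06 = 123.91 million.
Numerator = 9.06 + 1.68 + 3.74 = 14.48 million.
Denominator = 123.91 + 1.68 = 125.59 million.
Broad rate = 14.48 / 125.59 = 11.53%.
Headline unemployment rate = 9.06 / 123.91 = 7.31%.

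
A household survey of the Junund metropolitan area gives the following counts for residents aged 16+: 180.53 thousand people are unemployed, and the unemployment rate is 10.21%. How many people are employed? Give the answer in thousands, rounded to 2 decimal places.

About 1,587.64 thousand are employed.

Labor force = U / u = 180.53 / 0.1021 ≈ 1,768.17 thousand.
Employed = labor force − unemployed = 1,768.17 − 180.53 = 1,587.64 thousand.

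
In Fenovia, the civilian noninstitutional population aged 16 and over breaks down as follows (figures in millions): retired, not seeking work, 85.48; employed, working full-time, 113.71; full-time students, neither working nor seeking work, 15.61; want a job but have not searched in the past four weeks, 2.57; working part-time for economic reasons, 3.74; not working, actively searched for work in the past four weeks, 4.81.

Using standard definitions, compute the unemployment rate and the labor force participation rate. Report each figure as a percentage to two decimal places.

Employed = 113.71 + 3.74 = 117.45 million (anyone who worked, including part-time for economic reasons, counts as employed).
Unemployed = 4.81 million.
Labor force = 117.45 + 4.81 = 122.26 million.
Not in labor force = 85.48 + 15.61 + 2.57 = 103.66 million (those not working and not actively searching are outside the labor force — including those who want a job but have given up searching).
Civilian working-age population = 122.26 + 103.66 = 225.92 million.
Unemployment rate = 4.81 / 122.26 = 3.93%.
Labor force participation rate = 122.26 / 225.92 = 54.12%.

Unemployment rate ≈ 3.93%; labor force participation rate ≈ 54.12%.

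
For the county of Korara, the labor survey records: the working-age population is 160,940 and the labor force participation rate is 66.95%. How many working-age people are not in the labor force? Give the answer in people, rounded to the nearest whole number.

Share not in the labor force = 1 − 0.6695 = 0.3305.
Not in labor force = 0.3305 × 160,940 ≈ 53,191.

About 53,191 are not in the labor force.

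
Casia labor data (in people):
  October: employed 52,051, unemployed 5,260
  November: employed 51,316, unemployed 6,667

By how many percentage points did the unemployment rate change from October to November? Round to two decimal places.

October: labor force = 52,051 + 5,260 = 57,311; u = 5,260/57,311 = 9.18%.
November: labor force = 51,316 + 6,667 = 57,983; u = 6,667/57,983 = 11.50%.
Change = 11.50% − 9.18% = +2.32 pp.

The unemployment rate changed by +2.32 percentage points.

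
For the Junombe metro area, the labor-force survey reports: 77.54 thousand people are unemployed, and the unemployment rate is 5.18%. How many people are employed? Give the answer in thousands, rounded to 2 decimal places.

Labor force = U / u = 77.54 / 0.0518 ≈ 1,496.91 thousand.
Employed = labor force − unemployed = 1,496.91 − 77.54 = 1,419.37 thousand.

About 1,419.37 thousand are employed.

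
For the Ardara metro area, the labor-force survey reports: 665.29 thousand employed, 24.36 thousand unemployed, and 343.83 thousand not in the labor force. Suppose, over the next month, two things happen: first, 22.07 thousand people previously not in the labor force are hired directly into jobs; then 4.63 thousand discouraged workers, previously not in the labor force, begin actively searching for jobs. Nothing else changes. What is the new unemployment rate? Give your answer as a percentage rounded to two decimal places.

Initially, labor force = 665.29 + 24.36 = 689.65 thousand, so u = 24.36/689.65 = 3.53%.
After the first change, employed and labor force both rise by 22.07; unemployed unchanged → E = 687.36, U = 24.36, labor force = 711.72 thousand.
After the second change, unemployed and labor force both rise by 4.63 → E = 687.36, U = 28.99, labor force = 716.35 thousand.
New unemployment rate = 28.99 / 716.35 = 4.05%.

New unemployment rate ≈ 4.05%.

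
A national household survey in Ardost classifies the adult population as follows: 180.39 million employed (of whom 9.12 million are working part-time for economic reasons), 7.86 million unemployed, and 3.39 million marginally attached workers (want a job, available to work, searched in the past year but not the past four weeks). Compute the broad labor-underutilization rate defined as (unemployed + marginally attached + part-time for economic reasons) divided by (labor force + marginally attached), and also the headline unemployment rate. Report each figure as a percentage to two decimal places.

Labor force = 180.39 + 7.86 = 188.25 million.
Numerator = 7.86 + 3.39 + 9.12 = 20.37 million.
Denominator = 188.25 + 3.39 = 191.64 million.
Broad rate = 20.37 / 191.64 = 10.63%.
Headline unemployment rate = 7.86 / 188.25 = 4.18%.

Broad underutilization rate ≈ 10.63%; headline unemployment rate ≈ 4.18%.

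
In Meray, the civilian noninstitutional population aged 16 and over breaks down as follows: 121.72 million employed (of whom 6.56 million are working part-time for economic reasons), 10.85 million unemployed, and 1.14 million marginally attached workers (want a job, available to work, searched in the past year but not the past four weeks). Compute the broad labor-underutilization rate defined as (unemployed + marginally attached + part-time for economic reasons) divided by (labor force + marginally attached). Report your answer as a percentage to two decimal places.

Broad underutilization rate ≈ 13.87%.

Labor force = 121.72 + 10.85 = 132.57 million.
Numerator = 10.85 + 1.14 + 6.56 = 18.55 million.
Denominator = 132.57 + 1.14 = 133.71 million.
Broad rate = 18.55 / 133.71 = 13.87%.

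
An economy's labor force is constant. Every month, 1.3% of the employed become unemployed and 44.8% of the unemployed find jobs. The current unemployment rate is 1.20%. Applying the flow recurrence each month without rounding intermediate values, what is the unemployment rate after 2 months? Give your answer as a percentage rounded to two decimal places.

Unemployment rate after two months ≈ 2.35%.

With a fixed labor force, u_{t+1} = u_t + s·(1−u_t) − f·u_t = u_t·(1−s−f) + s.
Here 1−s−f = 0.539 and s = 0.013.
u_1 = 0.012000 × 0.539 + 0.013 = 0.019468.
u_2 = 0.019468 × 0.539 + 0.013 = 0.023493.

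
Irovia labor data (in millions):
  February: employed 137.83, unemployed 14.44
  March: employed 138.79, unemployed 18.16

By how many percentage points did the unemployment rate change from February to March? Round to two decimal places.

February: labor force = 137.83 + 14.44 = 152.27; u = 14.44/152.27 = 9.48%.
March: labor force = 138.79 + 18.16 = 156.95; u = 18.16/156.95 = 11.57%.
Change = 11.57% − 9.48% = +2.09 pp.

The unemployment rate changed by +2.09 percentage points.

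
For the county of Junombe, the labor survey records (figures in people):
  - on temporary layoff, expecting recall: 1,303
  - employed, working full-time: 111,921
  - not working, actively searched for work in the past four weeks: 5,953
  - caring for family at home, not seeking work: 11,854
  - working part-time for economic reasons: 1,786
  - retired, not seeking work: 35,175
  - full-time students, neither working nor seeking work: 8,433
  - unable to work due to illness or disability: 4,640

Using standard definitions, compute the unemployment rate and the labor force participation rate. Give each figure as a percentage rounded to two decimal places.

Employed = 111,921 + 1,786 = 113,707 (anyone who worked, including part-time for economic reasons, counts as employed).
Unemployed = 1,303 + 5,953 = 7,256 (jobless and actively searching, or on temporary layoff).
Labor force = 113,707 + 7,256 = 120,963.
Not in labor force = 11,854 + 35,175 + 8,433 + 4,640 = 60,102 (those not working and not actively searching are outside the labor force).
Civilian working-age population = 120,963 + 60,102 = 181,065.
Unemployment rate = 7,256 / 120,963 = 6.00%.
Labor force participation rate = 120,963 / 181,065 = 66.81%.

Unemployment rate ≈ 6.00%; labor force participation rate ≈ 66.81%.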